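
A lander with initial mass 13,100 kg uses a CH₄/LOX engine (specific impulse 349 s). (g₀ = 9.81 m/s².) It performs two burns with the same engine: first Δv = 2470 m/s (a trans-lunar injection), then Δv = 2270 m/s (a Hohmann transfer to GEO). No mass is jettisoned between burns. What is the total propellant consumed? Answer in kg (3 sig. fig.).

total propellant consumed ≈ 9820 kg

v_e = Isp · g₀ = 349 × 9.81 = 3423.7 m/s.
After the first burn: m = 13100 × exp(−2470/3423.7) = 13100 × 0.48605 = 6,367.26 kg.
After the second burn: m = 6,367.26 × exp(−2270/3423.7) = 6,367.26 × 0.51529 = 3,280.99 kg.
Total propellant = m₀ − m_final = 13100 − 3,280.99 = 9,819.01 kg.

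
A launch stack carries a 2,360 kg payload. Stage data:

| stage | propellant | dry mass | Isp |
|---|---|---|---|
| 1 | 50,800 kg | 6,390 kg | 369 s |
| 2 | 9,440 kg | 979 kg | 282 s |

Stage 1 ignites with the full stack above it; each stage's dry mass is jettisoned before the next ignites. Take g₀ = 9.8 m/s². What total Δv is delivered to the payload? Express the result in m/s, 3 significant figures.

Δv ≈ 8390 m/s

Ignition mass of stage 1 = 50,800+6,390 + 9,440+979 + 2,360 = 69,969 kg.
Stage 1: m₀ = 69,969 kg, m_f = 69,969 − 50,800 = 19,169 kg; Δv = 369×9.8×ln(3.65) = 3616.2×1.2948 ≈ 4682 m/s.
Stage 2: m₀ = 12,779 kg, m_f = 12,779 − 9,440 = 3,339 kg; Δv = 282×9.8×ln(3.827) = 2763.6×1.3421 ≈ 3709 m/s.
Total Δv = 4682 + 3709 = 8391 m/s.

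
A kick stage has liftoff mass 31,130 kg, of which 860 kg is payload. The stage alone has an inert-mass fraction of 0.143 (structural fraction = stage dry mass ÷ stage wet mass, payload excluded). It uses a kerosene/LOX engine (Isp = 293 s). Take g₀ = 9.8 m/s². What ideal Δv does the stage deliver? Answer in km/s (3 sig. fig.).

Δv ≈ 5.14 km/s

Stage wet mass = m₀ − payload = 31,130 − 860 = 30,270 kg.
Stage dry mass = ε × stage wet mass = 0.143 × 30,270 = 4,328.61 kg.
Burnout mass m_f = stage dry + payload = 4,328.61 + 860 = 5,188.61 kg.
v_e = Isp · g₀ = 293 × 9.8 = 2871.4 m/s.
Rocket equation: Δv = v_e · ln(31,130/5,188.61) = 2871.4 × ln(6) = 2871.4 × 1.7917 ≈ 5145 m/s.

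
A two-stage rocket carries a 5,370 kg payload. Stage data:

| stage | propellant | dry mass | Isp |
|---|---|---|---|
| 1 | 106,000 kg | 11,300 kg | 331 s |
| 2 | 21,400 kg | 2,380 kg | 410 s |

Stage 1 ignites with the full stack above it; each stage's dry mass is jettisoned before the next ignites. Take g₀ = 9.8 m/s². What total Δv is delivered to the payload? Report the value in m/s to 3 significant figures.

Δv ≈ 9500 m/s

Ignition mass of stage 1 = 106,000+11,300 + 21,400+2,380 + 5,370 = 146,450 kg.
Stage 1: m₀ = 146,450 kg, m_f = 146,450 − 106,000 = 40,450 kg; Δv = 331×9.8×ln(3.621) = 3243.8×1.2866 ≈ 4174 m/s.
Stage 2: m₀ = 29,150 kg, m_f = 29,150 − 21,400 = 7,750 kg; Δv = 410×9.8×ln(3.761) = 4018.0×1.3248 ≈ 5323 m/s.
Total Δv = 4174 + 5323 = 9497 m/s.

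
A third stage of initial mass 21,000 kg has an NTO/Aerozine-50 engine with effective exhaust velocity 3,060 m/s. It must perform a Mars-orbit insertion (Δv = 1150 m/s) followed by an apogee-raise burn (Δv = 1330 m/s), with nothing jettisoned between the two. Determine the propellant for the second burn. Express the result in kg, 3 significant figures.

propellant for the second burn ≈ 5080 kg

After the first burn: m = 21000 × exp(−1150/3060.0) = 21000 × 0.68673 = 14,421.3 kg.
After the second burn: m = 14,421.3 × exp(−1330/3060.0) = 14,421.3 × 0.64750 = 9,337.79 kg.
Second-burn propellant = 14,421.3 − 9,337.79 = 5,083.51 kg.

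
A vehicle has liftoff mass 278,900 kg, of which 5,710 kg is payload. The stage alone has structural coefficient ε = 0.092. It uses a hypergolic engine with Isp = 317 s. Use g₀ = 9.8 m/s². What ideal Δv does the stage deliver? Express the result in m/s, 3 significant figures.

Stage wet mass = m₀ − payload = 278,900 − 5,710 = 273,190 kg.
Stage dry mass = ε × stage wet mass = 0.092 × 273,190 = 25,133.5 kg.
Burnout mass m_f = stage dry + payload = 25,133.5 + 5,710 = 30,843.5 kg.
v_e = Isp · g₀ = 317 × 9.8 = 3106.6 m/s.
By the Tsiolkovsky rocket equation, Δv = v_e · ln(278,900/30,843.5) = 3106.6 × ln(9.042) = 3106.6 × 2.2019 ≈ 6841 m/s.

Δv ≈ 6840 m/s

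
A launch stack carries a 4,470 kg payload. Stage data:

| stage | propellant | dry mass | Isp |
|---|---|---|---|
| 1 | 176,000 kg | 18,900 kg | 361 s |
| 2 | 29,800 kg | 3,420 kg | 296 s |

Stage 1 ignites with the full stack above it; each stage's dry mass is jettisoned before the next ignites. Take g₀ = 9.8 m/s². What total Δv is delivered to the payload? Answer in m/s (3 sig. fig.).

Δv ≈ 9540 m/s

Ignition mass of stage 1 = 176,000+18,900 + 29,800+3,420 + 4,470 = 232,590 kg.
Stage 1: m₀ = 232,590 kg, m_f = 232,590 − 176,000 = 56,590 kg; Δv = 361×9.8×ln(4.11) = 3537.8×1.4134 ≈ 5000 m/s.
Stage 2: m₀ = 37,690 kg, m_f = 37,690 − 29,800 = 7,890 kg; Δv = 296×9.8×ln(4.777) = 2900.8×1.5638 ≈ 4536 m/s.
Total Δv = 5000 + 4536 = 9536 m/s.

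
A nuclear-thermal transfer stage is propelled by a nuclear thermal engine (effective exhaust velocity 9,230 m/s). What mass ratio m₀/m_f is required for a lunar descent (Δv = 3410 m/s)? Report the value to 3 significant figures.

mass ratio ≈ 1.45

m₀/m_f = exp(Δv / v_e) = exp(3410 / 9230.0) = exp(0.3694) = 1.4469.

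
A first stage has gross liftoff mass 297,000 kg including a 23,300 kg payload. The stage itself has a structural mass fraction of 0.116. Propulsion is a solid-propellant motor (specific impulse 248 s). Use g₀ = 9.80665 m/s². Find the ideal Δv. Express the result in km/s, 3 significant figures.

Δv ≈ 4.10 km/s

Stage wet mass = m₀ − payload = 297,000 − 23,300 = 273,700 kg.
Stage dry mass = ε × stage wet mass = 0.116 × 273,700 = 31,749.2 kg.
Burnout mass m_f = stage dry + payload = 31,749.2 + 23,300 = 55,049.2 kg.
v_e = Isp · g₀ = 248 × 9.80665 = 2432.0 m/s.
Rocket equation: Δv = v_e · ln(297,000/55,049.2) = 2432.0 × ln(5.395) = 2432.0 × 1.6855 ≈ 4099 m/s.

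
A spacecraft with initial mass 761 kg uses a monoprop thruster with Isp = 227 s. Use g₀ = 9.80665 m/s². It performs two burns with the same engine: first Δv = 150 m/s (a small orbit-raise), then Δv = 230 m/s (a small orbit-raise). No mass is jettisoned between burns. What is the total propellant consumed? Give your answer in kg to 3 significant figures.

total propellant consumed ≈ 119 kg

v_e = Isp · g₀ = 227 × 9.80665 = 2226.1 m/s.
After the first burn: m = 761 × exp(−150/2226.1) = 761 × 0.93484 = 711.413 kg.
After the second burn: m = 711.413 × exp(−230/2226.1) = 711.413 × 0.90184 = 641.581 kg.
Total propellant = m₀ − m_final = 761 − 641.581 = 119.419 kg.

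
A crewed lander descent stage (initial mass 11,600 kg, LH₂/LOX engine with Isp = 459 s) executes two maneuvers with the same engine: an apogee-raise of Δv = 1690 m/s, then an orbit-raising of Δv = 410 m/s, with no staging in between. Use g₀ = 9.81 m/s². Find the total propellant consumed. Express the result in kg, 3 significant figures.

total propellant consumed ≈ 4320 kg

v_e = Isp · g₀ = 459 × 9.81 = 4502.8 m/s.
After the first burn: m = 11600 × exp(−1690/4502.8) = 11600 × 0.68707 = 7,970.01 kg.
After the second burn: m = 7,970.01 × exp(−410/4502.8) = 7,970.01 × 0.91297 = 7,276.38 kg.
Total propellant = m₀ − m_final = 11600 − 7,276.38 = 4,323.62 kg.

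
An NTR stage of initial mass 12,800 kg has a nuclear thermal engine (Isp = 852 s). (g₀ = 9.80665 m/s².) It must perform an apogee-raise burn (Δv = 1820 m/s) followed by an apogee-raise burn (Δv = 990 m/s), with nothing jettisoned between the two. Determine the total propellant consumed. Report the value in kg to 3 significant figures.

v_e = Isp · g₀ = 852 × 9.80665 = 8355.3 m/s.
After the first burn: m = 12800 × exp(−1820/8355.3) = 12800 × 0.80426 = 10,294.5 kg.
After the second burn: m = 10,294.5 × exp(−990/8355.3) = 10,294.5 × 0.88826 = 9,144.19 kg.
Total propellant = m₀ − m_final = 12800 − 9,144.19 = 3,655.81 kg.

total propellant consumed ≈ 3660 kg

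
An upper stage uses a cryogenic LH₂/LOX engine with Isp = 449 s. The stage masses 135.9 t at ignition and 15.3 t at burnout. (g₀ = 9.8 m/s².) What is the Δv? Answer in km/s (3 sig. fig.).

v_e = Isp · g₀ = 449 × 9.8 = 4400.2 m/s.
Δv = v_e · ln(m₀/m_f) = 4400.2 × ln(8.882) = 4400.2 × 2.1841 ≈ 9610.3 m/s.

Δv ≈ 9.61 km/s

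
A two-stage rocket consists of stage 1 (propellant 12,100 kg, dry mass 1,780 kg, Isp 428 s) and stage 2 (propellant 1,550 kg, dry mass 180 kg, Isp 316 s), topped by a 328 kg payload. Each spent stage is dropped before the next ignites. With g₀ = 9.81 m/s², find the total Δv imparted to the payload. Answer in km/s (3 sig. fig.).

Δv ≈ 10.3 km/s

Ignition mass of stage 1 = 12,100+1,780 + 1,550+180 + 328 = 15,938 kg.
Stage 1: m₀ = 15,938 kg, m_f = 15,938 − 12,100 = 3,838 kg; Δv = 428×9.81×ln(4.153) = 4198.7×1.4238 ≈ 5978 m/s.
Stage 2: m₀ = 2,058 kg, m_f = 2,058 − 1,550 = 508 kg; Δv = 316×9.81×ln(4.051) = 3100.0×1.3990 ≈ 4337 m/s.
Total Δv = 5978 + 4337 = 10315 m/s.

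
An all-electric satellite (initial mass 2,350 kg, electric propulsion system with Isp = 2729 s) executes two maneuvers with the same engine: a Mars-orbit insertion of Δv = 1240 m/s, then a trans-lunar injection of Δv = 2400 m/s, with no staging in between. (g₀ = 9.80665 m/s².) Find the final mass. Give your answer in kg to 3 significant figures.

v_e = Isp · g₀ = 2729 × 9.80665 = 26762.3 m/s.
After the first burn: m = 2350 × exp(−1240/26762.3) = 2350 × 0.95472 = 2,243.59 kg.
After the second burn: m = 2,243.59 × exp(−2400/26762.3) = 2,243.59 × 0.91423 = 2,051.16 kg.

final mass ≈ 2050 kg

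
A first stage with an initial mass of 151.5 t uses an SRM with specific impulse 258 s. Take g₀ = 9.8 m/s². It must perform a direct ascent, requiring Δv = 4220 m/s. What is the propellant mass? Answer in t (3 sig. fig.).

propellant mass ≈ 123 t

v_e = Isp · g₀ = 258 × 9.8 = 2528.4 m/s.
m₀/m_f = exp(Δv / v_e) = exp(4220 / 2528.4) = exp(1.6690) = 5.3071.
m_f = 151.5 / 5.3071 = 28.5467 t, so propellant = m₀ − m_f = 151.5 − 28.5467 = 122.9533 t.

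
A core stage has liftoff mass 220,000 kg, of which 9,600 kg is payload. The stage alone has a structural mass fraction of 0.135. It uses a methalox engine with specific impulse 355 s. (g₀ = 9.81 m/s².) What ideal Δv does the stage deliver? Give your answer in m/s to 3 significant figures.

Δv ≈ 6120 m/s

Stage wet mass = m₀ − payload = 220,000 − 9,600 = 210,400 kg.
Stage dry mass = ε × stage wet mass = 0.135 × 210,400 = 28,404 kg.
Burnout mass m_f = stage dry + payload = 28,404 + 9,600 = 38,004 kg.
v_e = Isp · g₀ = 355 × 9.81 = 3482.6 m/s.
Using Δv = v_e ln(m₀/m_f): Δv = v_e · ln(220,000/38,004) = 3482.6 × ln(5.789) = 3482.6 × 1.7559 ≈ 6115 m/s.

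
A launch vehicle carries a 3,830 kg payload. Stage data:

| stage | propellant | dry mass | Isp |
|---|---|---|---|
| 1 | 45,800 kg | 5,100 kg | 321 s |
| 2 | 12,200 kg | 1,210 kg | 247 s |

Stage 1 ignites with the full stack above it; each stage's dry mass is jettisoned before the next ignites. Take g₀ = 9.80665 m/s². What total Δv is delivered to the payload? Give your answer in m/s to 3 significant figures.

Δv ≈ 6490 m/s

Ignition mass of stage 1 = 45,800+5,100 + 12,200+1,210 + 3,830 = 68,140 kg.
Stage 1: m₀ = 68,140 kg, m_f = 68,140 − 45,800 = 22,340 kg; Δv = 321×9.80665×ln(3.05) = 3147.9×1.1152 ≈ 3511 m/s.
Stage 2: m₀ = 17,240 kg, m_f = 17,240 − 12,200 = 5,040 kg; Δv = 247×9.80665×ln(3.421) = 2422.2×1.2298 ≈ 2979 m/s.
Total Δv = 3511 + 2979 = 6490 m/s.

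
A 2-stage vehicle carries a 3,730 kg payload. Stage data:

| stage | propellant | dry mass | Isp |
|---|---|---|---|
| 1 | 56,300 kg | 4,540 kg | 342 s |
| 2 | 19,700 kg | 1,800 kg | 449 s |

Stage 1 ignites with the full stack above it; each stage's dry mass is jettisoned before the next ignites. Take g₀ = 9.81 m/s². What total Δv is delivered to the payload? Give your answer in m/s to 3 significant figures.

Ignition mass of stage 1 = 56,300+4,540 + 19,700+1,800 + 3,730 = 86,070 kg.
Stage 1: m₀ = 86,070 kg, m_f = 86,070 − 56,300 = 29,770 kg; Δv = 342×9.81×ln(2.891) = 3355.0×1.0617 ≈ 3562 m/s.
Stage 2: m₀ = 25,230 kg, m_f = 25,230 − 19,700 = 5,530 kg; Δv = 449×9.81×ln(4.562) = 4404.7×1.5178 ≈ 6686 m/s.
Total Δv = 3562 + 6686 = 10248 m/s.

Δv ≈ 10200 m/s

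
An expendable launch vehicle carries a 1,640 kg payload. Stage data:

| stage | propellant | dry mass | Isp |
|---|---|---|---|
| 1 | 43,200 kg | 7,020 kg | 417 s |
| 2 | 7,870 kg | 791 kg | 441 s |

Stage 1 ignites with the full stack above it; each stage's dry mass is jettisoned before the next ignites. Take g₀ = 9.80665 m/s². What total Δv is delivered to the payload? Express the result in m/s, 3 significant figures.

Ignition mass of stage 1 = 43,200+7,020 + 7,870+791 + 1,640 = 60,521 kg.
Stage 1: m₀ = 60,521 kg, m_f = 60,521 − 43,200 = 17,321 kg; Δv = 417×9.80665×ln(3.494) = 4089.4×1.2511 ≈ 5116 m/s.
Stage 2: m₀ = 10,301 kg, m_f = 10,301 − 7,870 = 2,431 kg; Δv = 441×9.80665×ln(4.237) = 4324.7×1.4439 ≈ 6245 m/s.
Total Δv = 5116 + 6245 = 11361 m/s.

Δv ≈ 11400 m/s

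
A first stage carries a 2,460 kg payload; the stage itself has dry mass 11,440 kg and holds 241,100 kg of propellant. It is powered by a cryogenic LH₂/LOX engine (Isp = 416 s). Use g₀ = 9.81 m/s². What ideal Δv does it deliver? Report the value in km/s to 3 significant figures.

Δv ≈ 11.9 km/s

v_e = Isp · g₀ = 416 × 9.81 = 4081.0 m/s.
m₀ = payload + dry + propellant = 2,460 + 11,440 + 241,100 = 255,000 kg.
m_f = payload + dry = 2,460 + 11,440 = 13,900 kg.
From the ideal rocket equation, Δv = v_e · ln(m₀/m_f) = 4081.0 × ln(18.35) = 4081.0 × 2.9094 ≈ 11873.0 m/s.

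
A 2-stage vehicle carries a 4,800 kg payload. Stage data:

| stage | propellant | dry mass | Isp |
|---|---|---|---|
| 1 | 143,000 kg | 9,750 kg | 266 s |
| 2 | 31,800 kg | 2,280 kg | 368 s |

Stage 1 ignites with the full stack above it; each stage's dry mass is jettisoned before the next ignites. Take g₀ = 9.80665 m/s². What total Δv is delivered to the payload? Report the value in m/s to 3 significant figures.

Δv ≈ 9720 m/s

Ignition mass of stage 1 = 143,000+9,750 + 31,800+2,280 + 4,800 = 191,630 kg.
Stage 1: m₀ = 191,630 kg, m_f = 191,630 − 143,000 = 48,630 kg; Δv = 266×9.80665×ln(3.941) = 2608.6×1.3713 ≈ 3577 m/s.
Stage 2: m₀ = 38,880 kg, m_f = 38,880 − 31,800 = 7,080 kg; Δv = 368×9.80665×ln(5.492) = 3608.8×1.7032 ≈ 6147 m/s.
Total Δv = 3577 + 6147 = 9724 m/s.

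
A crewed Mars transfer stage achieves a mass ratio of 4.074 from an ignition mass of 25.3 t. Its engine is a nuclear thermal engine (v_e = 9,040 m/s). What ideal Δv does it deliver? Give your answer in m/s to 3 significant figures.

From the ideal rocket equation, Δv = v_e · ln(4.074) = 9040.0 × 1.4046 ≈ 12697.8 m/s.

Δv ≈ 12700 m/s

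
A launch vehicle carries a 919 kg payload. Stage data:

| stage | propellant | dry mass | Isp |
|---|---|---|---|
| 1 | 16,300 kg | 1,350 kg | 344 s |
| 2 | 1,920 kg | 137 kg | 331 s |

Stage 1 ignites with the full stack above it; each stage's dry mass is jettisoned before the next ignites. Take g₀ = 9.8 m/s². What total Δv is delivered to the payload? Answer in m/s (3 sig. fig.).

Δv ≈ 8630 m/s

Ignition mass of stage 1 = 16,300+1,350 + 1,920+137 + 919 = 20,626 kg.
Stage 1: m₀ = 20,626 kg, m_f = 20,626 − 16,300 = 4,326 kg; Δv = 344×9.8×ln(4.768) = 3371.2×1.5619 ≈ 5266 m/s.
Stage 2: m₀ = 2,976 kg, m_f = 2,976 − 1,920 = 1,056 kg; Δv = 331×9.8×ln(2.818) = 3243.8×1.0361 ≈ 3361 m/s.
Total Δv = 5266 + 3361 = 8627 m/s.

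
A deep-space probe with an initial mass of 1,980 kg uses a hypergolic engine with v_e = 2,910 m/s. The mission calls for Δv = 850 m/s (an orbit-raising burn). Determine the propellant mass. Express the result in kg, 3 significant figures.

propellant mass ≈ 502 kg

m₀/m_f = exp(Δv / v_e) = exp(850 / 2910.0) = exp(0.2921) = 1.3392.
m_f = 1,980 / 1.3392 = 1,478.49 kg, so propellant = m₀ − m_f = 1,980 − 1,478.49 = 501.51 kg.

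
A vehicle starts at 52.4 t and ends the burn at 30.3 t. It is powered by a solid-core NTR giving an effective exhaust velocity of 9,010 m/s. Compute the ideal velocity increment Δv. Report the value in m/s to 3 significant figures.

Δv ≈ 4940 m/s

Δv = v_e · ln(m₀/m_f) = 9010.0 × ln(1.729) = 9010.0 × 0.5478 ≈ 4935.3 m/s.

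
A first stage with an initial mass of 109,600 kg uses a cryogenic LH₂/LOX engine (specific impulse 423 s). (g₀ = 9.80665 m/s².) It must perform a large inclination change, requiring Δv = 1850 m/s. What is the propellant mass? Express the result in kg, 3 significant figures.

v_e = Isp · g₀ = 423 × 9.80665 = 4148.2 m/s.
By the Tsiolkovsky rocket equation, m₀/m_f = exp(Δv / v_e) = exp(1850 / 4148.2) = exp(0.4460) = 1.5620.
m_f = 109,600 / 1.5620 = 70,166.5 kg, so propellant = m₀ − m_f = 109,600 − 70,166.5 = 39,433.5 kg.

propellant mass ≈ 39400 kg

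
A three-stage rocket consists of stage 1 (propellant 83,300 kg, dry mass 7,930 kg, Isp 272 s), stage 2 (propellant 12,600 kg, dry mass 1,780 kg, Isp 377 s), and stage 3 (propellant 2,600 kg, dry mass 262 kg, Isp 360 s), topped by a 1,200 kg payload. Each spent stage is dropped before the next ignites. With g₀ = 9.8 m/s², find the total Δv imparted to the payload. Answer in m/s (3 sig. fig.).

Ignition mass of stage 1 = 83,300+7,930 + 12,600+1,780 + 2,600+262 + 1,200 = 109,672 kg.
Stage 1: m₀ = 109,672 kg, m_f = 109,672 − 83,300 = 26,372 kg; Δv = 272×9.8×ln(4.159) = 2665.6×1.4252 ≈ 3799 m/s.
Stage 2: m₀ = 18,442 kg, m_f = 18,442 − 12,600 = 5,842 kg; Δv = 377×9.8×ln(3.157) = 3694.6×1.1496 ≈ 4247 m/s.
Stage 3: m₀ = 4,062 kg, m_f = 4,062 − 2,600 = 1,462 kg; Δv = 360×9.8×ln(2.778) = 3528.0×1.0219 ≈ 3605 m/s.
Total Δv = 3799 + 4247 + 3605 = 11651 m/s.

Δv ≈ 11700 m/s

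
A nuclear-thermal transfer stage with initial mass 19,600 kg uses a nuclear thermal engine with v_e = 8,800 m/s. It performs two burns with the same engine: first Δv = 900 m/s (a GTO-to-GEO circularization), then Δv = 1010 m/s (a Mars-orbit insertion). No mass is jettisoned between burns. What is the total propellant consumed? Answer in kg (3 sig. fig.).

After the first burn: m = 19600 × exp(−900/8800.0) = 19600 × 0.90278 = 17,694.5 kg.
After the second burn: m = 17,694.5 × exp(−1010/8800.0) = 17,694.5 × 0.89157 = 15,775.9 kg.
Total propellant = m₀ − m_final = 19600 − 15,775.9 = 3,824.1 kg.

total propellant consumed ≈ 3820 kg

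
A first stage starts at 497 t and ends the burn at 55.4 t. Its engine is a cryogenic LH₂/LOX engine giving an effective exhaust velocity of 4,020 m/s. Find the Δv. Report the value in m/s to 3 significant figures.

From the ideal rocket equation, Δv = v_e · ln(m₀/m_f) = 4020.0 × ln(8.971) = 4020.0 × 2.1940 ≈ 8819.9 m/s.

Δv ≈ 8820 m/s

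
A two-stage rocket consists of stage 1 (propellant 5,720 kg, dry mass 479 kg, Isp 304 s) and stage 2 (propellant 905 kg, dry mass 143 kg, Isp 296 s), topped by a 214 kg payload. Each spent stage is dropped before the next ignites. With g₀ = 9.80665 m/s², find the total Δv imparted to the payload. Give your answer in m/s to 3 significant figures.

Δv ≈ 8000 m/s

Ignition mass of stage 1 = 5,720+479 + 905+143 + 214 = 7,461 kg.
Stage 1: m₀ = 7,461 kg, m_f = 7,461 − 5,720 = 1,741 kg; Δv = 304×9.80665×ln(4.285) = 2981.2×1.4552 ≈ 4338 m/s.
Stage 2: m₀ = 1,262 kg, m_f = 1,262 − 905 = 357 kg; Δv = 296×9.80665×ln(3.535) = 2902.8×1.2627 ≈ 3665 m/s.
Total Δv = 4338 + 3665 = 8003 m/s.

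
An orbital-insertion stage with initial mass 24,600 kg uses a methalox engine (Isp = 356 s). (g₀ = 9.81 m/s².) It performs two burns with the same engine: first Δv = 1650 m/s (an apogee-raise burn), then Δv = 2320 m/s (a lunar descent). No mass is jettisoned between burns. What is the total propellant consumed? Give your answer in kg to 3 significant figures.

total propellant consumed ≈ 16700 kg

v_e = Isp · g₀ = 356 × 9.81 = 3492.4 m/s.
After the first burn: m = 24600 × exp(−1650/3492.4) = 24600 × 0.62347 = 15,337.4 kg.
After the second burn: m = 15,337.4 × exp(−2320/3492.4) = 15,337.4 × 0.51463 = 7,893.09 kg.
Total propellant = m₀ − m_final = 24600 − 7,893.09 = 16,706.91 kg.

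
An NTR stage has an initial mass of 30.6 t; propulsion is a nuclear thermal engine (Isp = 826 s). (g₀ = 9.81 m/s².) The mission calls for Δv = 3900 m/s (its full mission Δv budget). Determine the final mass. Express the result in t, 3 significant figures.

final mass ≈ 18.9 t

v_e = Isp · g₀ = 826 × 9.81 = 8103.1 m/s.
m₀/m_f = exp(Δv / v_e) = exp(3900 / 8103.1) = exp(0.4813) = 1.6182.
m_f = m₀ / 1.6182 = 30.6 / 1.6182 = 18.9099 t.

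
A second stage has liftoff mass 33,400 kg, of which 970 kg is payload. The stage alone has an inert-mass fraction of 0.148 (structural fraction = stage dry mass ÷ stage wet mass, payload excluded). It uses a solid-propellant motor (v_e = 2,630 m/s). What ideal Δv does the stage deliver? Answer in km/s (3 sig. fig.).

Stage wet mass = m₀ − payload = 33,400 − 970 = 32,430 kg.
Stage dry mass = ε × stage wet mass = 0.148 × 32,430 = 4,799.64 kg.
Burnout mass m_f = stage dry + payload = 4,799.64 + 970 = 5,769.64 kg.
From the ideal rocket equation, Δv = v_e · ln(33,400/5,769.64) = 2630.0 × ln(5.789) = 2630.0 × 1.7559 ≈ 4618 m/s.

Δv ≈ 4.62 km/s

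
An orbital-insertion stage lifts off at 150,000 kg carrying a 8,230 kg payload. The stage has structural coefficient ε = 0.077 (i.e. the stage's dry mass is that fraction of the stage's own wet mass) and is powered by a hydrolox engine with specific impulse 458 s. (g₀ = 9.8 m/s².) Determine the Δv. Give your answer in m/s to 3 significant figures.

Stage wet mass = m₀ − payload = 150,000 − 8,230 = 141,770 kg.
Stage dry mass = ε × stage wet mass = 0.077 × 141,770 = 10,916.3 kg.
Burnout mass m_f = stage dry + payload = 10,916.3 + 8,230 = 19,146.3 kg.
v_e = Isp · g₀ = 458 × 9.8 = 4488.4 m/s.
Δv = v_e · ln(150,000/19,146.3) = 4488.4 × ln(7.834) = 4488.4 × 2.0585 ≈ 9239 m/s.

Δv ≈ 9240 m/s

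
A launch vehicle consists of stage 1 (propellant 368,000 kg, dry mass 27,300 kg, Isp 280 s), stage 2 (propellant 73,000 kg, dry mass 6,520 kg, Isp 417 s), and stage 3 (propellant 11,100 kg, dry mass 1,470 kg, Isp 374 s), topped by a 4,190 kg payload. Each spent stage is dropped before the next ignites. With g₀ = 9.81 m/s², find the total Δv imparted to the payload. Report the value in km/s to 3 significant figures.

Δv ≈ 13.6 km/s

Ignition mass of stage 1 = 368,000+27,300 + 73,000+6,520 + 11,100+1,470 + 4,190 = 491,580 kg.
Stage 1: m₀ = 491,580 kg, m_f = 491,580 − 368,000 = 123,580 kg; Δv = 280×9.81×ln(3.978) = 2746.8×1.3807 ≈ 3793 m/s.
Stage 2: m₀ = 96,280 kg, m_f = 96,280 − 73,000 = 23,280 kg; Δv = 417×9.81×ln(4.136) = 4090.8×1.4197 ≈ 5808 m/s.
Stage 3: m₀ = 16,760 kg, m_f = 16,760 − 11,100 = 5,660 kg; Δv = 374×9.81×ln(2.961) = 3668.9×1.0856 ≈ 3983 m/s.
Total Δv = 3793 + 5808 + 3983 = 13584 m/s.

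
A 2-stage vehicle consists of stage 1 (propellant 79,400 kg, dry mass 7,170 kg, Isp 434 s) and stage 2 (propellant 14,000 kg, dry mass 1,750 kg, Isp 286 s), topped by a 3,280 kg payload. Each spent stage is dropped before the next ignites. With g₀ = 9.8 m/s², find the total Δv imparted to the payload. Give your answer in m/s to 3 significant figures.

Ignition mass of stage 1 = 79,400+7,170 + 14,000+1,750 + 3,280 = 105,600 kg.
Stage 1: m₀ = 105,600 kg, m_f = 105,600 − 79,400 = 26,200 kg; Δv = 434×9.8×ln(4.031) = 4253.2×1.3939 ≈ 5929 m/s.
Stage 2: m₀ = 19,030 kg, m_f = 19,030 − 14,000 = 5,030 kg; Δv = 286×9.8×ln(3.783) = 2802.8×1.3306 ≈ 3729 m/s.
Total Δv = 5929 + 3729 = 9658 m/s.

Δv ≈ 9660 m/s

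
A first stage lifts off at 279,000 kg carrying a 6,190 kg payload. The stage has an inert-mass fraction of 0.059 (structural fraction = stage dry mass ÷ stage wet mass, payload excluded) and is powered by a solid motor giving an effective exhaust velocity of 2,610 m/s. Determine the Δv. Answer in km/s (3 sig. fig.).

Stage wet mass = m₀ − payload = 279,000 − 6,190 = 272,810 kg.
Stage dry mass = ε × stage wet mass = 0.059 × 272,810 = 16,095.8 kg.
Burnout mass m_f = stage dry + payload = 16,095.8 + 6,190 = 22,285.8 kg.
Rocket equation: Δv = v_e · ln(279,000/22,285.8) = 2610.0 × ln(12.52) = 2610.0 × 2.5273 ≈ 6596 m/s.

Δv ≈ 6.60 km/s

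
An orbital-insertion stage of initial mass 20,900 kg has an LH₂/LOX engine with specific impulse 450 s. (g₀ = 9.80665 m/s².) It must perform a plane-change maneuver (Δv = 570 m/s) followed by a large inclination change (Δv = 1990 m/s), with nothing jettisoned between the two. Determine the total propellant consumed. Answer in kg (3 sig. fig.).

total propellant consumed ≈ 9200 kg

v_e = Isp · g₀ = 450 × 9.80665 = 4413.0 m/s.
After the first burn: m = 20900 × exp(−570/4413.0) = 20900 × 0.87883 = 18,367.5 kg.
After the second burn: m = 18,367.5 × exp(−1990/4413.0) = 18,367.5 × 0.63703 = 11,700.6 kg.
Total propellant = m₀ − m_final = 20900 − 11,700.6 = 9,199.4 kg.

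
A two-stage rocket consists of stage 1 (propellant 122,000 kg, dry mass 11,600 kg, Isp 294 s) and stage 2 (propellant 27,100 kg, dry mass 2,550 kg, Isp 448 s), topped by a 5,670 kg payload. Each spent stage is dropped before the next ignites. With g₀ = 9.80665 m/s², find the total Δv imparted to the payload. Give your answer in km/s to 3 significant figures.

Δv ≈ 10.1 km/s

Ignition mass of stage 1 = 122,000+11,600 + 27,100+2,550 + 5,670 = 168,920 kg.
Stage 1: m₀ = 168,920 kg, m_f = 168,920 − 122,000 = 46,920 kg; Δv = 294×9.80665×ln(3.6) = 2883.2×1.2810 ≈ 3693 m/s.
Stage 2: m₀ = 35,320 kg, m_f = 35,320 − 27,100 = 8,220 kg; Δv = 448×9.80665×ln(4.297) = 4393.4×1.4579 ≈ 6405 m/s.
Total Δv = 3693 + 6405 = 10098 m/s.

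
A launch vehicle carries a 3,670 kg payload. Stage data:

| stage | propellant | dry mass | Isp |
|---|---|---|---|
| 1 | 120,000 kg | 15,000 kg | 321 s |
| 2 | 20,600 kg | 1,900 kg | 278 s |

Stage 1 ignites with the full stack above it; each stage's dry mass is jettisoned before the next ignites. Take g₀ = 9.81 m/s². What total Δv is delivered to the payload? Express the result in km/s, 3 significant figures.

Δv ≈ 8.52 km/s

Ignition mass of stage 1 = 120,000+15,000 + 20,600+1,900 + 3,670 = 161,170 kg.
Stage 1: m₀ = 161,170 kg, m_f = 161,170 − 120,000 = 41,170 kg; Δv = 321×9.81×ln(3.915) = 3149.0×1.3647 ≈ 4298 m/s.
Stage 2: m₀ = 26,170 kg, m_f = 26,170 − 20,600 = 5,570 kg; Δv = 278×9.81×ln(4.698) = 2727.2×1.5472 ≈ 4220 m/s.
Total Δv = 4298 + 4220 = 8518 m/s.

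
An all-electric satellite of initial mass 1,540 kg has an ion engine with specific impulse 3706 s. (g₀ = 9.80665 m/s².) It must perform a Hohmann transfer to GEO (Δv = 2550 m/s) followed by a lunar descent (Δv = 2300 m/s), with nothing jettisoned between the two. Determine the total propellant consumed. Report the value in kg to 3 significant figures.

v_e = Isp · g₀ = 3706 × 9.80665 = 36343.4 m/s.
After the first burn: m = 1540 × exp(−2550/36343.4) = 1540 × 0.93224 = 1,435.65 kg.
After the second burn: m = 1,435.65 × exp(−2300/36343.4) = 1,435.65 × 0.93868 = 1,347.62 kg.
Total propellant = m₀ − m_final = 1540 − 1,347.62 = 192.38 kg.

total propellant consumed ≈ 192 kg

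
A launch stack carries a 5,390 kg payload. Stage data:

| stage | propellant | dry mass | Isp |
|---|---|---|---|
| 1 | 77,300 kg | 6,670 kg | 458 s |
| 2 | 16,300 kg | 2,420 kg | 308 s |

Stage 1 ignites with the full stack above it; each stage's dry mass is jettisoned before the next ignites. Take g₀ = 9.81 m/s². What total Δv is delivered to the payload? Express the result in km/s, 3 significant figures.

Ignition mass of stage 1 = 77,300+6,670 + 16,300+2,420 + 5,390 = 108,080 kg.
Stage 1: m₀ = 108,080 kg, m_f = 108,080 − 77,300 = 30,780 kg; Δv = 458×9.81×ln(3.511) = 4493.0×1.2560 ≈ 5643 m/s.
Stage 2: m₀ = 24,110 kg, m_f = 24,110 − 16,300 = 7,810 kg; Δv = 308×9.81×ln(3.087) = 3021.5×1.1272 ≈ 3406 m/s.
Total Δv = 5643 + 3406 = 9049 m/s.

Δv ≈ 9.05 km/s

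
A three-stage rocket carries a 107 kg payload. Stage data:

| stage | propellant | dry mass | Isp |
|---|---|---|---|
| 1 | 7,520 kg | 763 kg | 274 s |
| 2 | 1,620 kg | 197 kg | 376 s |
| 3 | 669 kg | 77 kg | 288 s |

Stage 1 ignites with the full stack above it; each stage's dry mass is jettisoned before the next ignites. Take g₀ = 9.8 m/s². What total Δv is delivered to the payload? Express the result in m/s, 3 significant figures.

Δv ≈ 10900 m/s

Ignition mass of stage 1 = 7,520+763 + 1,620+197 + 669+77 + 107 = 10,953 kg.
Stage 1: m₀ = 10,953 kg, m_f = 10,953 − 7,520 = 3,433 kg; Δv = 274×9.8×ln(3.191) = 2685.2×1.1602 ≈ 3115 m/s.
Stage 2: m₀ = 2,670 kg, m_f = 2,670 − 1,620 = 1,050 kg; Δv = 376×9.8×ln(2.543) = 3684.8×0.9333 ≈ 3439 m/s.
Stage 3: m₀ = 853 kg, m_f = 853 − 669 = 184 kg; Δv = 288×9.8×ln(4.636) = 2822.4×1.5338 ≈ 4329 m/s.
Total Δv = 3115 + 3439 + 4329 = 10883 m/s.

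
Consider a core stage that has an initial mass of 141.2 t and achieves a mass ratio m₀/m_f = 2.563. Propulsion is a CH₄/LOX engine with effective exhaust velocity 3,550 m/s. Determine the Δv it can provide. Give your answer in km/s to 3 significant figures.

Rocket equation: Δv = v_e · ln(2.563) = 3550.0 × 0.9412 ≈ 3341.2 m/s.

Δv ≈ 3.34 km/s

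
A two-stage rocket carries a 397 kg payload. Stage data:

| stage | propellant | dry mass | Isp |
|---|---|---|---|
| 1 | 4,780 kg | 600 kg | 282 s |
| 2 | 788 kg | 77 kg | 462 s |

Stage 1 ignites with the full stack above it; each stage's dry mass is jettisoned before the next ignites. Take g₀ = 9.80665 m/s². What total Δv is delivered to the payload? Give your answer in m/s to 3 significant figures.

Δv ≈ 7950 m/s

Ignition mass of stage 1 = 4,780+600 + 788+77 + 397 = 6,642 kg.
Stage 1: m₀ = 6,642 kg, m_f = 6,642 − 4,780 = 1,862 kg; Δv = 282×9.80665×ln(3.567) = 2765.5×1.2718 ≈ 3517 m/s.
Stage 2: m₀ = 1,262 kg, m_f = 1,262 − 788 = 474 kg; Δv = 462×9.80665×ln(2.662) = 4530.7×0.9792 ≈ 4437 m/s.
Total Δv = 3517 + 4437 = 7954 m/s.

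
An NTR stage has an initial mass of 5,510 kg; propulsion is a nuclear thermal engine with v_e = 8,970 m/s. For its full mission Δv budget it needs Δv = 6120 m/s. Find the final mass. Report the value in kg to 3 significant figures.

final mass ≈ 2790 kg

m₀/m_f = exp(Δv / v_e) = exp(6120 / 8970.0) = exp(0.6823) = 1.9784.
m_f = m₀ / 1.9784 = 5,510 / 1.9784 = 2,785.08 kg.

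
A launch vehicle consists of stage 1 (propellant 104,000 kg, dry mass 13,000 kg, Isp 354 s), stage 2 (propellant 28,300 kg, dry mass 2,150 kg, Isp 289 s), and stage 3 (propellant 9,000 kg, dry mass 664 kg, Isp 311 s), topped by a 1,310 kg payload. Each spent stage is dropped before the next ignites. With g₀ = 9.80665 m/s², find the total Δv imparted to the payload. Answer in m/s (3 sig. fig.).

Δv ≈ 12200 m/s

Ignition mass of stage 1 = 104,000+13,000 + 28,300+2,150 + 9,000+664 + 1,310 = 158,424 kg.
Stage 1: m₀ = 158,424 kg, m_f = 158,424 − 104,000 = 54,424 kg; Δv = 354×9.80665×ln(2.911) = 3471.6×1.0685 ≈ 3709 m/s.
Stage 2: m₀ = 41,424 kg, m_f = 41,424 − 28,300 = 13,124 kg; Δv = 289×9.80665×ln(3.156) = 2834.1×1.1494 ≈ 3258 m/s.
Stage 3: m₀ = 10,974 kg, m_f = 10,974 − 9,000 = 1,974 kg; Δv = 311×9.80665×ln(5.559) = 3049.9×1.7155 ≈ 5232 m/s.
Total Δv = 3709 + 3258 + 5232 = 12199 m/s.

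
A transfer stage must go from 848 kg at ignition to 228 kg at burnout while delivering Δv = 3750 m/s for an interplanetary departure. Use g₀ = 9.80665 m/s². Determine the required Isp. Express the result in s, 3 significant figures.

Isp ≈ 291 s

ln(m₀/m_f) = ln(848/228) = ln(3.719) = 1.3135.
v_e = Δv / ln(m₀/m_f) = 3750 / 1.3135 = 2854.9 m/s.
Isp = v_e / g₀ = 2854.9 / 9.80665 = 291.1 s.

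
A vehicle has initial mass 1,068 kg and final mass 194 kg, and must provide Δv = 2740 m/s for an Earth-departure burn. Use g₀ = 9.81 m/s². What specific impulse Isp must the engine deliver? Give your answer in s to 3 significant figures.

ln(m₀/m_f) = ln(1068/194) = ln(5.505) = 1.7057.
By the Tsiolkovsky rocket equation, v_e = Δv / ln(m₀/m_f) = 2740 / 1.7057 = 1606.4 m/s.
Isp = v_e / g₀ = 1606.4 / 9.81 = 163.8 s.

Isp ≈ 164 s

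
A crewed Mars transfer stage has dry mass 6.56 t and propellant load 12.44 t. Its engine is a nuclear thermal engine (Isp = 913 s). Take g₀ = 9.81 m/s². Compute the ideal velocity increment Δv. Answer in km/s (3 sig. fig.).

Δv ≈ 9.52 km/s

v_e = Isp · g₀ = 913 × 9.81 = 8956.5 m/s.
m₀ = m_dry + m_prop = 6.56 + 12.44 = 19 t.
By the Tsiolkovsky rocket equation, Δv = v_e · ln(m₀/m_f) = 8956.5 × ln(2.896) = 8956.5 × 1.0634 ≈ 9524.8 m/s.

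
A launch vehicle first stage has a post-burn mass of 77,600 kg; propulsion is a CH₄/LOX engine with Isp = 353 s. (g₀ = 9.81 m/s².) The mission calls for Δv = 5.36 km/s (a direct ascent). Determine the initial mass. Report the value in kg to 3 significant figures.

initial mass ≈ 365000 kg

v_e = Isp · g₀ = 353 × 9.81 = 3462.9 m/s.
Using Δv = v_e ln(m₀/m_f): m₀/m_f = exp(Δv / v_e) = exp(5360 / 3462.9) = exp(1.5478) = 4.7012.
m₀ = m_f × 4.7012 = 77,600 × 4.7012 = 364,813 kg.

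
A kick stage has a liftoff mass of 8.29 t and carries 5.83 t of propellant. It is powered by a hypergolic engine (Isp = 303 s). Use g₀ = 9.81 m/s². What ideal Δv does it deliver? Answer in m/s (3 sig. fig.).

v_e = Isp · g₀ = 303 × 9.81 = 2972.4 m/s.
m_f = m₀ − m_prop = 8.29 − 5.83 = 2.46 t.
Δv = v_e · ln(m₀/m_f) = 2972.4 × ln(3.37) = 2972.4 × 1.2149 ≈ 3611.2 m/s.

Δv ≈ 3610 m/s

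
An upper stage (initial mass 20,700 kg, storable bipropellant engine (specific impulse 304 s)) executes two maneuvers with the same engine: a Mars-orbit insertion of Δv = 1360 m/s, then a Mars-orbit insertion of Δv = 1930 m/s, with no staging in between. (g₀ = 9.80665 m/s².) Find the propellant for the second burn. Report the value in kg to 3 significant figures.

v_e = Isp · g₀ = 304 × 9.80665 = 2981.2 m/s.
After the first burn: m = 20700 × exp(−1360/2981.2) = 20700 × 0.63369 = 13,117.4 kg.
After the second burn: m = 13,117.4 × exp(−1930/2981.2) = 13,117.4 × 0.52341 = 6,865.78 kg.
Second-burn propellant = 13,117.4 − 6,865.78 = 6,251.62 kg.

propellant for the second burn ≈ 6250 kg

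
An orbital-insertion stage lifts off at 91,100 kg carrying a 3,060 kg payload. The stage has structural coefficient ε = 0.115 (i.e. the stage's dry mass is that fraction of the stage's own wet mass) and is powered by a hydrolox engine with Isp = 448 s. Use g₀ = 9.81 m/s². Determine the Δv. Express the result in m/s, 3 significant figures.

Δv ≈ 8490 m/s

Stage wet mass = m₀ − payload = 91,100 − 3,060 = 88,040 kg.
Stage dry mass = ε × stage wet mass = 0.115 × 88,040 = 10,124.6 kg.
Burnout mass m_f = stage dry + payload = 10,124.6 + 3,060 = 13,184.6 kg.
v_e = Isp · g₀ = 448 × 9.81 = 4394.9 m/s.
Using Δv = v_e ln(m₀/m_f): Δv = v_e · ln(91,100/13,184.6) = 4394.9 × ln(6.91) = 4394.9 × 1.9329 ≈ 8495 m/s.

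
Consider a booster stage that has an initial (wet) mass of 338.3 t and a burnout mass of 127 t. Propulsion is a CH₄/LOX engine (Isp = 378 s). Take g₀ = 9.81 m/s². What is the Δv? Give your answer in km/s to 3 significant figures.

Δv ≈ 3.63 km/s

v_e = Isp · g₀ = 378 × 9.81 = 3708.2 m/s.
By the Tsiolkovsky rocket equation, Δv = v_e · ln(m₀/m_f) = 3708.2 × ln(2.664) = 3708.2 × 0.9797 ≈ 3633.1 m/s.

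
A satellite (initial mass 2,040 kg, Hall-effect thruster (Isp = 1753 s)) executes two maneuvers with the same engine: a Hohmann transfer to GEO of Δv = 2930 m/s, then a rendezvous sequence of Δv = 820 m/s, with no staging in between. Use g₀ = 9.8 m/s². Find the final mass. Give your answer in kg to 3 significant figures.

final mass ≈ 1640 kg

v_e = Isp · g₀ = 1753 × 9.8 = 17179.4 m/s.
After the first burn: m = 2040 × exp(−2930/17179.4) = 2040 × 0.84320 = 1,720.13 kg.
After the second burn: m = 1,720.13 × exp(−820/17179.4) = 1,720.13 × 0.95339 = 1,639.95 kg.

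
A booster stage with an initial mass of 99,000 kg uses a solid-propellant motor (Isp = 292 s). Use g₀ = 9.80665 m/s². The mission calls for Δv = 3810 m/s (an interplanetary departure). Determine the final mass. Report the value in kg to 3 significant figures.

v_e = Isp · g₀ = 292 × 9.80665 = 2863.5 m/s.
By the Tsiolkovsky rocket equation, m₀/m_f = exp(Δv / v_e) = exp(3810 / 2863.5) = exp(1.3305) = 3.7830.
m_f = m₀ / 3.7830 = 99,000 / 3.7830 = 26,169.7 kg.

final mass ≈ 26200 kg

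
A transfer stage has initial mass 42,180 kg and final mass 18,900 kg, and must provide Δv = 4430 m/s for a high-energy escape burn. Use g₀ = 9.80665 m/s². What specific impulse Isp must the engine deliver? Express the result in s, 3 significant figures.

ln(m₀/m_f) = ln(42180/18900) = ln(2.232) = 0.8028.
v_e = Δv / ln(m₀/m_f) = 4430 / 0.8028 = 5518.3 m/s.
Isp = v_e / g₀ = 5518.3 / 9.80665 = 562.7 s.

Isp ≈ 563 s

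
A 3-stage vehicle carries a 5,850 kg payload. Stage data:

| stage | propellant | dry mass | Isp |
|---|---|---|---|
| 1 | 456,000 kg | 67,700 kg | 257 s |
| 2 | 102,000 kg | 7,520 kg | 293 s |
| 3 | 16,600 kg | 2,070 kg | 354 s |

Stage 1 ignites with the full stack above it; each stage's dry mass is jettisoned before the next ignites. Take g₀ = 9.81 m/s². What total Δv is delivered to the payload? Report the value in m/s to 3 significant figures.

Δv ≈ 11000 m/s

Ignition mass of stage 1 = 456,000+67,700 + 102,000+7,520 + 16,600+2,070 + 5,850 = 657,740 kg.
Stage 1: m₀ = 657,740 kg, m_f = 657,740 − 456,000 = 201,740 kg; Δv = 257×9.81×ln(3.26) = 2521.2×1.1818 ≈ 2980 m/s.
Stage 2: m₀ = 134,040 kg, m_f = 134,040 − 102,000 = 32,040 kg; Δv = 293×9.81×ln(4.184) = 2874.3×1.4312 ≈ 4114 m/s.
Stage 3: m₀ = 24,520 kg, m_f = 24,520 − 16,600 = 7,920 kg; Δv = 354×9.81×ln(3.096) = 3472.7×1.1301 ≈ 3925 m/s.
Total Δv = 2980 + 4114 + 3925 = 11019 m/s.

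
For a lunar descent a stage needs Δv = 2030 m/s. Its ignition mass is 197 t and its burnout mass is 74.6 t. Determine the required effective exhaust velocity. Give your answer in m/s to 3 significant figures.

ln(m₀/m_f) = ln(197000/74600) = ln(2.641) = 0.9711.
v_e = Δv / ln(m₀/m_f) = 2030 / 0.9711 = 2090.5 m/s.

v_e ≈ 2090 m/s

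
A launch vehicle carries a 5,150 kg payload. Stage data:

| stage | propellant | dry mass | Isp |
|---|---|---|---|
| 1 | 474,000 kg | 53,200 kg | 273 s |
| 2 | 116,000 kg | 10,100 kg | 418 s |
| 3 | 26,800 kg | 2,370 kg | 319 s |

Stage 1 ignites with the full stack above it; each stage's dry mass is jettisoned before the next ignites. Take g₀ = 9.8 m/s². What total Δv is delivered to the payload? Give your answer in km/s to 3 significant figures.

Ignition mass of stage 1 = 474,000+53,200 + 116,000+10,100 + 26,800+2,370 + 5,150 = 687,620 kg.
Stage 1: m₀ = 687,620 kg, m_f = 687,620 − 474,000 = 213,620 kg; Δv = 273×9.8×ln(3.219) = 2675.4×1.1690 ≈ 3128 m/s.
Stage 2: m₀ = 160,420 kg, m_f = 160,420 − 116,000 = 44,420 kg; Δv = 418×9.8×ln(3.611) = 4096.4×1.2841 ≈ 5260 m/s.
Stage 3: m₀ = 34,320 kg, m_f = 34,320 − 26,800 = 7,520 kg; Δv = 319×9.8×ln(4.564) = 3126.2×1.5182 ≈ 4746 m/s.
Total Δv = 3128 + 5260 + 4746 = 13134 m/s.

Δv ≈ 13.1 km/s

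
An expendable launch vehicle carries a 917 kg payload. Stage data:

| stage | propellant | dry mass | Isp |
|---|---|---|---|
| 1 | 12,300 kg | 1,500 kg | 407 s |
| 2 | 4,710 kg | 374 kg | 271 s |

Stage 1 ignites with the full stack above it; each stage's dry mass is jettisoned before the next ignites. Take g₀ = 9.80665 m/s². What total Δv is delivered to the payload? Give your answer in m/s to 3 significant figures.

Ignition mass of stage 1 = 12,300+1,500 + 4,710+374 + 917 = 19,801 kg.
Stage 1: m₀ = 19,801 kg, m_f = 19,801 − 12,300 = 7,501 kg; Δv = 407×9.80665×ln(2.64) = 3991.3×0.9707 ≈ 3874 m/s.
Stage 2: m₀ = 6,001 kg, m_f = 6,001 − 4,710 = 1,291 kg; Δv = 271×9.80665×ln(4.648) = 2657.6×1.5365 ≈ 4083 m/s.
Total Δv = 3874 + 4083 = 7957 m/s.

Δv ≈ 7960 m/s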